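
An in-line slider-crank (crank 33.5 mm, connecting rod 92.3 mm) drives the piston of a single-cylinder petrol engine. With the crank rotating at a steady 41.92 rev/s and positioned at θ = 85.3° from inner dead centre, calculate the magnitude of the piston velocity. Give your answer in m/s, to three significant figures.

ω = 2π·41.9 = 263.4 rad/s
For an in-line slider-crank, x = r cosθ + √(L² − r² sin²θ), so v = −rω sinθ·[1 + r cosθ/√(L² − r² sin²θ)].
With r = 0.0335 m, L = 0.0923 m, θ = 85.3°: √(L² − r² sin²θ) = 0.08605 m.
v = −0.0335·263.4·0.99664·[1 + 0.0335·0.08194/0.08605] = -9.0745 m/s.
|v| = 9.0745 m/s.

9.07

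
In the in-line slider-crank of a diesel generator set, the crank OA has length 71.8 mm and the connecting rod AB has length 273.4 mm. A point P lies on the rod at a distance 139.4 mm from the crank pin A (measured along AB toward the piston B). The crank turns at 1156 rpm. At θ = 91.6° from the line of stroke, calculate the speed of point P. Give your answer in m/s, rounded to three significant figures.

ω = 121.1 rad/s.  Crank-pin speed |V_A| = rω = 8.6918 m/s, perpendicular to OA.
Rod angle: sinφ = −(r/L) sinθ ⇒ φ = -15.219°; ω_rod = −rω cosθ/√(L²−r²sin²θ) = +0.91994 rad/s.
V_P = V_A + ω_rod × AP, with AP = 0.1394 m along the rod.
Components: V_Px = −rω sinθ − a·ω_rod·sinφ = -8.6548 m/s;  V_Py = rω cosθ + a·ω_rod·cosφ = -0.11895 m/s.
|V_P| = √(V_Px² + V_Py²) = 8.6556 m/s.

8.66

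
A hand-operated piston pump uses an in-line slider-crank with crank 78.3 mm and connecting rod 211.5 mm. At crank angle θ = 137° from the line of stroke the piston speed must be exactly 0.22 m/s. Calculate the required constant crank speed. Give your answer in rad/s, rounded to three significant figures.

For an in-line slider-crank, |v_piston| = rω|sinθ|·[1 + r cosθ/√(L² − r² sin²θ)].
With r = 0.0783 m, L = 0.2115 m, θ = 137°: the bracketed kinematic factor |dx/dθ| = 0.038458 m.
ω = v/|dx/dθ| = 0.22/0.038458 = 5.7206 rad/s.

5.72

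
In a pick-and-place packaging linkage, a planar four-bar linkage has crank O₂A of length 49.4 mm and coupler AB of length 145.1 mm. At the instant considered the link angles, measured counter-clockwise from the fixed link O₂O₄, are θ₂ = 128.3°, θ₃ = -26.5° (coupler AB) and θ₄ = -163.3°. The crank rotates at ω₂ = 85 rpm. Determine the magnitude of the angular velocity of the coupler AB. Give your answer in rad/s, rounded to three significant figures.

ω₂ = 8.901 rad/s (from 85 rpm).
Differentiating the loop-closure r₂e^{iθ₂}+r₃e^{iθ₃}=r₁+r₄e^{iθ₄} gives r₂ω₂e^{iθ₂}+r₃ω₃e^{iθ₃}=r₄ω₄e^{iθ₄}.
Eliminating the other unknown: ω₃ = r₂ω₂ sin(θ₄−θ₂) / [r₃ sin(θ₃−θ₄)].
Numerator sine = +0.92978; denominator sine = +0.68455.
Result = 0.0494·8.901·(+0.92978) / (0.1451·(+0.68455)) = +4.1161 rad/s; magnitude 4.1161 rad/s.

4.12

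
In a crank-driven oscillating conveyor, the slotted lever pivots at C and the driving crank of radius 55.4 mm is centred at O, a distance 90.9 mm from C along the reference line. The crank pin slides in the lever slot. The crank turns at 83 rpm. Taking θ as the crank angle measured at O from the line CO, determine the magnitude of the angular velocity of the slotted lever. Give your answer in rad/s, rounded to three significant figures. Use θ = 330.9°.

ω = 8.692 rad/s (from 83 rpm).
Crank pin A relative to C: A = (d + r cosθ, r sinθ); lever angle φ = atan2(r sinθ, d + r cosθ).
Differentiating tanφ: φ̇ = rω(d cosθ + r)/(d² + r² + 2dr cosθ).
d² + r² + 2dr cosθ = |CA|² = 0.0201324 m²;  d cosθ + r = +0.13483 m.
|ω_lever| = |0.0554·8.692·+0.13483| / 0.0201324 = 3.2247 rad/s.

3.22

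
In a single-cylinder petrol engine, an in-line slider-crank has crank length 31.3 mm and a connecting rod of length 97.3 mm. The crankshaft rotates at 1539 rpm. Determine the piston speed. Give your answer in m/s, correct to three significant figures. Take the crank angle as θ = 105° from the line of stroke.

4.45

ω = 2π·1539/60 = 161.2 rad/s
For an in-line slider-crank, x = r cosθ + √(L² − r² sin²θ), so v = −rω sinθ·[1 + r cosθ/√(L² − r² sin²θ)].
With r = 0.0313 m, L = 0.0973 m, θ = 105°: √(L² − r² sin²θ) = 0.092484 m.
v = −0.0313·161.2·0.96593·[1 + 0.0313·-0.25882/0.092484] = -4.4457 m/s.
|v| = 4.4457 m/s.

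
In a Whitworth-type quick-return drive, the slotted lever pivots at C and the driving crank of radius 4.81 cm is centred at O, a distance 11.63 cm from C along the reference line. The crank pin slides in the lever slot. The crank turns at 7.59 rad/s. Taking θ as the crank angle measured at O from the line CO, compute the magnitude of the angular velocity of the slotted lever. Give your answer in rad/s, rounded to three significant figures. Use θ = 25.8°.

ω = 7.59 rad/s
Crank pin A relative to C: A = (d + r cosθ, r sinθ); lever angle φ = atan2(r sinθ, d + r cosθ).
Differentiating tanφ: φ̇ = rω(d cosθ + r)/(d² + r² + 2dr cosθ).
d² + r² + 2dr cosθ = |CA|² = 0.0259121 m²;  d cosθ + r = +0.15281 m.
|ω_lever| = |0.0481·7.59·+0.15281| / 0.0259121 = 2.1529 rad/s.

2.15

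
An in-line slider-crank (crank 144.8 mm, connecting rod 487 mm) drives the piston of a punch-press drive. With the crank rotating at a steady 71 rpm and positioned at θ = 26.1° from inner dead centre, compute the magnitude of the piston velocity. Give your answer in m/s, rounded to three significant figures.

ω = 2π·71/60 = 7.435 rad/s
For an in-line slider-crank, x = r cosθ + √(L² − r² sin²θ), so v = −rω sinθ·[1 + r cosθ/√(L² − r² sin²θ)].
With r = 0.1448 m, L = 0.487 m, θ = 26.1°: √(L² − r² sin²θ) = 0.48282 m.
v = −0.1448·7.435·0.43994·[1 + 0.1448·0.89803/0.48282] = -0.6012 m/s.
|v| = 0.6012 m/s.

0.601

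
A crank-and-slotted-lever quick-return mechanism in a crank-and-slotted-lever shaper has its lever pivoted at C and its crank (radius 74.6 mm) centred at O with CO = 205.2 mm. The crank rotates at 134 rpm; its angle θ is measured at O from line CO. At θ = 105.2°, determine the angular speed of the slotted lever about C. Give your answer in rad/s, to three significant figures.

0.549

ω = 14.03 rad/s (from 134 rpm).
Crank pin A relative to C: A = (d + r cosθ, r sinθ); lever angle φ = atan2(r sinθ, d + r cosθ).
Differentiating tanφ: φ̇ = rω(d cosθ + r)/(d² + r² + 2dr cosθ).
d² + r² + 2dr cosθ = |CA|² = 0.0396451 m²;  d cosθ + r = +0.020799 m.
|ω_lever| = |0.0746·14.03·+0.020799| / 0.0396451 = 0.54919 rad/s.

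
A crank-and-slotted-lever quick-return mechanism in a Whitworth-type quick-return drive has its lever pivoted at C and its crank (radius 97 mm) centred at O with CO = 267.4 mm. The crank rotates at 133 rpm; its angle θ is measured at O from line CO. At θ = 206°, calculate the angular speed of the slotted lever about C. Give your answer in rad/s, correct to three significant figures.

5.65

ω = 13.93 rad/s (from 133 rpm).
Crank pin A relative to C: A = (d + r cosθ, r sinθ); lever angle φ = atan2(r sinθ, d + r cosθ).
Differentiating tanφ: φ̇ = rω(d cosθ + r)/(d² + r² + 2dr cosθ).
d² + r² + 2dr cosθ = |CA|² = 0.0342863 m²;  d cosθ + r = -0.14334 m.
|ω_lever| = |0.097·13.93·-0.14334| / 0.0342863 = 5.648 rad/s.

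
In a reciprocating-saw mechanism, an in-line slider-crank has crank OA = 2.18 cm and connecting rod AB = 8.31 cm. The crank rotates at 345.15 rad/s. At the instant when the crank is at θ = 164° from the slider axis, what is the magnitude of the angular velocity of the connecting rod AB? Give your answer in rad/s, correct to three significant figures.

87.3

ω = 345.1 rad/s
The rod makes angle φ with the slider axis where L sinφ = r sinθ; differentiating, L cosφ·φ̇ = r ω cosθ.
L cosφ = √(L² − r² sin²θ) = 0.082882 m.
|ω_rod| = r ω |cosθ| / √(L² − r² sin²θ) = 0.0218·345.1·0.96126/0.082882 = 87.266 rad/s.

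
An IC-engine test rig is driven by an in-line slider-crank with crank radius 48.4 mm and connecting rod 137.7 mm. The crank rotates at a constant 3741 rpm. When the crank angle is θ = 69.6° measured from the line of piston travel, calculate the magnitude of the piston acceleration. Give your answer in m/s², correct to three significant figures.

ω = 2π·3741/60 = 391.8 rad/s
x(θ) = r cosθ + √(L² − r² sin²θ); with ω constant, a = ω²·d²x/dθ².
d²x/dθ² = −r cosθ − r²(cos2θ)/√u − r⁴ sin²2θ/(4u^{3/2}),  u = L² − r² sin²θ = 0.0169034 m².
Substituting r = 0.0484 m, L = 0.1377 m, θ = 69.6°: d²x/dθ² = -0.003498 m.
a = ω²·d²x/dθ² = (391.8)²·(-0.003498) = -536.84 m/s²;  |a| = 536.84 m/s².

537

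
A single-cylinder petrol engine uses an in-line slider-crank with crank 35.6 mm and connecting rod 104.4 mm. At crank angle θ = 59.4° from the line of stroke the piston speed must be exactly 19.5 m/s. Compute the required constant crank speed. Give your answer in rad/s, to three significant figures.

For an in-line slider-crank, |v_piston| = rω|sinθ|·[1 + r cosθ/√(L² − r² sin²θ)].
With r = 0.0356 m, L = 0.1044 m, θ = 59.4°: the bracketed kinematic factor |dx/dθ| = 0.036206 m.
ω = v/|dx/dθ| = 19.5/0.036206 = 538.58 rad/s.

539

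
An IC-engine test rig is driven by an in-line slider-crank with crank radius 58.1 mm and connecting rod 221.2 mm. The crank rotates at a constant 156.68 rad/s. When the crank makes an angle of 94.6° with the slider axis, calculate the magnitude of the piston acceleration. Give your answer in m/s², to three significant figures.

ω = 156.7 rad/s
x(θ) = r cosθ + √(L² − r² sin²θ); with ω constant, a = ω²·d²x/dθ².
d²x/dθ² = −r cosθ − r²(cos2θ)/√u − r⁴ sin²2θ/(4u^{3/2}),  u = L² − r² sin²θ = 0.0455755 m².
Substituting r = 0.0581 m, L = 0.2212 m, θ = 94.6°: d²x/dθ² = +0.020261 m.
a = ω²·d²x/dθ² = (156.7)²·(+0.020261) = +497.37 m/s²;  |a| = 497.37 m/s².

497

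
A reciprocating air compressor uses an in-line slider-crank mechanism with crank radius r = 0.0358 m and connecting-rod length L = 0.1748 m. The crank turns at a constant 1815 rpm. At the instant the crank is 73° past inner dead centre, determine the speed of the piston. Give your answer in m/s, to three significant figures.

6.90

ω = 2π·1815/60 = 190.1 rad/s
For an in-line slider-crank, x = r cosθ + √(L² − r² sin²θ), so v = −rω sinθ·[1 + r cosθ/√(L² − r² sin²θ)].
With r = 0.0358 m, L = 0.1748 m, θ = 73°: √(L² − r² sin²θ) = 0.17141 m.
v = −0.0358·190.1·0.95630·[1 + 0.0358·0.29237/0.17141] = -6.9044 m/s.
|v| = 6.9044 m/s.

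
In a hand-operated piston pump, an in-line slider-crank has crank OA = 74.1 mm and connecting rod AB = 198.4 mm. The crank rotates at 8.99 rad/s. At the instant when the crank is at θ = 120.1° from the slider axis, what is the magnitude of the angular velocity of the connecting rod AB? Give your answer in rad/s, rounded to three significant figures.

ω = 8.99 rad/s
The rod makes angle φ with the slider axis where L sinφ = r sinθ; differentiating, L cosφ·φ̇ = r ω cosθ.
L cosφ = √(L² − r² sin²θ) = 0.18776 m.
|ω_rod| = r ω |cosθ| / √(L² − r² sin²θ) = 0.0741·8.99·0.50151/0.18776 = 1.7794 rad/s.

1.78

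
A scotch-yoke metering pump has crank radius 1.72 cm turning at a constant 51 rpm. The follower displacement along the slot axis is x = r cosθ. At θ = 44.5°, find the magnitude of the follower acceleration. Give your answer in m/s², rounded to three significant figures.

0.350

ω = 5.341 rad/s (from 51 rpm).
x = r cosθ ⇒ ẍ = −rω² cosθ (ω constant).
|a| = rω²|cosθ| = 0.0172·(5.341)²·|cos 44.5°| = 0.34992 m/s².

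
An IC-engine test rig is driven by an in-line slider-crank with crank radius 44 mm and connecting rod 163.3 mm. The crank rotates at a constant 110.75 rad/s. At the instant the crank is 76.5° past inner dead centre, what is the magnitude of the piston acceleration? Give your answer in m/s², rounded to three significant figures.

7.66

ω = 110.8 rad/s
x(θ) = r cosθ + √(L² − r² sin²θ); with ω constant, a = ω²·d²x/dθ².
d²x/dθ² = −r cosθ − r²(cos2θ)/√u − r⁴ sin²2θ/(4u^{3/2}),  u = L² − r² sin²θ = 0.0248364 m².
Substituting r = 0.044 m, L = 0.1633 m, θ = 76.5°: d²x/dθ² = +0.00062472 m.
a = ω²·d²x/dθ² = (110.8)²·(+0.00062472) = +7.6626 m/s²;  |a| = 7.6626 m/s².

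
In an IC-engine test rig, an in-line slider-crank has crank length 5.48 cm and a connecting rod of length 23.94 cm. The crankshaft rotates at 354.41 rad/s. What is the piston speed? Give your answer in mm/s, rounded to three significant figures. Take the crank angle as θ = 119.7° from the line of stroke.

ω = 354.4 rad/s
For an in-line slider-crank, x = r cosθ + √(L² − r² sin²θ), so v = −rω sinθ·[1 + r cosθ/√(L² − r² sin²θ)].
With r = 0.0548 m, L = 0.2394 m, θ = 119.7°: √(L² − r² sin²θ) = 0.23462 m.
v = −0.0548·354.4·0.86863·[1 + 0.0548·-0.49546/0.23462] = -14.918 m/s.
|v| = 14.918 m/s = 14918 mm/s.

14900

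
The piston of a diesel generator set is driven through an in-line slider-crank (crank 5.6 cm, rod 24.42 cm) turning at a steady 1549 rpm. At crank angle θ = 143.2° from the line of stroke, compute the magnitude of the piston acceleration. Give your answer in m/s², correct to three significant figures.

ω = 2π·1549/60 = 162.2 rad/s
x(θ) = r cosθ + √(L² − r² sin²θ); with ω constant, a = ω²·d²x/dθ².
d²x/dθ² = −r cosθ − r²(cos2θ)/√u − r⁴ sin²2θ/(4u^{3/2}),  u = L² − r² sin²θ = 0.0585084 m².
Substituting r = 0.056 m, L = 0.2442 m, θ = 143.2°: d²x/dθ² = +0.041021 m.
a = ω²·d²x/dθ² = (162.2)²·(+0.041021) = +1079.3 m/s²;  |a| = 1079.3 m/s².

1080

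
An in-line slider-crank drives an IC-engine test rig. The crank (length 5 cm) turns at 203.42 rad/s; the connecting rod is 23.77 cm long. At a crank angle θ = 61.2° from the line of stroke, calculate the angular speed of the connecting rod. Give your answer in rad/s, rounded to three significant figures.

21.0

ω = 203.4 rad/s
The rod makes angle φ with the slider axis where L sinφ = r sinθ; differentiating, L cosφ·φ̇ = r ω cosθ.
L cosφ = √(L² − r² sin²θ) = 0.23363 m.
|ω_rod| = r ω |cosθ| / √(L² − r² sin²θ) = 0.05·203.4·0.48175/0.23363 = 20.973 rad/s.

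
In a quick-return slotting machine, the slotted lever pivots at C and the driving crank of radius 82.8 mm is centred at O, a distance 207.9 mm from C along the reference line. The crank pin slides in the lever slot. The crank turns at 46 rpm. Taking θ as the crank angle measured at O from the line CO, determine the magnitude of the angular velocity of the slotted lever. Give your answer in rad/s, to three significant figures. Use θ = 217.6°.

1.43

ω = 4.817 rad/s (from 46 rpm).
Crank pin A relative to C: A = (d + r cosθ, r sinθ); lever angle φ = atan2(r sinθ, d + r cosθ).
Differentiating tanφ: φ̇ = rω(d cosθ + r)/(d² + r² + 2dr cosθ).
d² + r² + 2dr cosθ = |CA|² = 0.0228011 m²;  d cosθ + r = -0.081917 m.
|ω_lever| = |0.0828·4.817·-0.081917| / 0.0228011 = 1.433 rad/s.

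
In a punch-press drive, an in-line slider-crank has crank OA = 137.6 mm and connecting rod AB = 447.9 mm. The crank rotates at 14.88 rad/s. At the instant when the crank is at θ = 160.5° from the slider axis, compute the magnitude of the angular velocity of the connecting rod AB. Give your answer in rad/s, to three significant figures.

ω = 14.88 rad/s
The rod makes angle φ with the slider axis where L sinφ = r sinθ; differentiating, L cosφ·φ̇ = r ω cosθ.
L cosφ = √(L² − r² sin²θ) = 0.44554 m.
|ω_rod| = r ω |cosθ| / √(L² − r² sin²θ) = 0.1376·14.88·0.94264/0.44554 = 4.3319 rad/s.

4.33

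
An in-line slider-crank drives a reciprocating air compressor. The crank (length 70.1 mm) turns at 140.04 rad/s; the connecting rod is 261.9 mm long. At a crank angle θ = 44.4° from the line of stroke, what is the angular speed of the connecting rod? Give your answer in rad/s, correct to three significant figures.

27.3

ω = 140 rad/s
The rod makes angle φ with the slider axis where L sinφ = r sinθ; differentiating, L cosφ·φ̇ = r ω cosθ.
L cosφ = √(L² − r² sin²θ) = 0.25727 m.
|ω_rod| = r ω |cosθ| / √(L² − r² sin²θ) = 0.0701·140·0.71447/0.25727 = 27.263 rad/s.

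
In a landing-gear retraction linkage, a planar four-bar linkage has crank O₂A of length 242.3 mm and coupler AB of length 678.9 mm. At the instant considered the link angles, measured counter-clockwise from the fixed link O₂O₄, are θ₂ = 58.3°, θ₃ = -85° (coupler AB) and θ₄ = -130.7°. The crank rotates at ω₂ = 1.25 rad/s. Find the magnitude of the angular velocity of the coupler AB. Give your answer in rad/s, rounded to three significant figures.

0.0975

ω₂ = 1.25 rad/s
Differentiating the loop-closure r₂e^{iθ₂}+r₃e^{iθ₃}=r₁+r₄e^{iθ₄} gives r₂ω₂e^{iθ₂}+r₃ω₃e^{iθ₃}=r₄ω₄e^{iθ₄}.
Eliminating the other unknown: ω₃ = r₂ω₂ sin(θ₄−θ₂) / [r₃ sin(θ₃−θ₄)].
Numerator sine = +0.15643; denominator sine = +0.71569.
Result = 0.2423·1.25·(+0.15643) / (0.6789·(+0.71569)) = +0.097513 rad/s; magnitude 0.097513 rad/s.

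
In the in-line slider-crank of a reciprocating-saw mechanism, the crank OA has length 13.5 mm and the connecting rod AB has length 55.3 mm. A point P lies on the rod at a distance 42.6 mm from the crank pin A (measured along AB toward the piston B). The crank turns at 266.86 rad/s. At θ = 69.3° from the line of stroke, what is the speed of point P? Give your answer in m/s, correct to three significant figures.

3.61

ω = 266.9 rad/s.  Crank-pin speed |V_A| = rω = 3.6026 m/s, perpendicular to OA.
Rod angle: sinφ = −(r/L) sinθ ⇒ φ = -13.201°; ω_rod = −rω cosθ/√(L²−r²sin²θ) = -23.653 rad/s.
V_P = V_A + ω_rod × AP, with AP = 0.0426 m along the rod.
Components: V_Px = −rω sinθ − a·ω_rod·sinφ = -3.6001 m/s;  V_Py = rω cosθ + a·ω_rod·cosφ = +0.29245 m/s.
|V_P| = √(V_Px² + V_Py²) = 3.612 m/s.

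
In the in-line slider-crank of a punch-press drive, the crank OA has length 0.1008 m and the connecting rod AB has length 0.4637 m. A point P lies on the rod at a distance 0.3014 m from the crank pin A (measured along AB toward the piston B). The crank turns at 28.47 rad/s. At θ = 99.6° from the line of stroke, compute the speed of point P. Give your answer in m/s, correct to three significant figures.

ω = 28.47 rad/s.  Crank-pin speed |V_A| = rω = 2.8698 m/s, perpendicular to OA.
Rod angle: sinφ = −(r/L) sinθ ⇒ φ = -12.377°; ω_rod = −rω cosθ/√(L²−r²sin²θ) = +1.0567 rad/s.
V_P = V_A + ω_rod × AP, with AP = 0.3014 m along the rod.
Components: V_Px = −rω sinθ − a·ω_rod·sinφ = -2.7613 m/s;  V_Py = rω cosθ + a·ω_rod·cosφ = -0.16751 m/s.
|V_P| = √(V_Px² + V_Py²) = 2.7664 m/s.

2.77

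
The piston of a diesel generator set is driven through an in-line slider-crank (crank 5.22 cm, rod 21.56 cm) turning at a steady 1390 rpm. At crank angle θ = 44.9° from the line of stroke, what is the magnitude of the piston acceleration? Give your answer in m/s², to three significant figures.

ω = 2π·1390/60 = 145.6 rad/s
x(θ) = r cosθ + √(L² − r² sin²θ); with ω constant, a = ω²·d²x/dθ².
d²x/dθ² = −r cosθ − r²(cos2θ)/√u − r⁴ sin²2θ/(4u^{3/2}),  u = L² − r² sin²θ = 0.0451257 m².
Substituting r = 0.0522 m, L = 0.2156 m, θ = 44.9°: d²x/dθ² = -0.037214 m.
a = ω²·d²x/dθ² = (145.6)²·(-0.037214) = -788.48 m/s²;  |a| = 788.48 m/s².

788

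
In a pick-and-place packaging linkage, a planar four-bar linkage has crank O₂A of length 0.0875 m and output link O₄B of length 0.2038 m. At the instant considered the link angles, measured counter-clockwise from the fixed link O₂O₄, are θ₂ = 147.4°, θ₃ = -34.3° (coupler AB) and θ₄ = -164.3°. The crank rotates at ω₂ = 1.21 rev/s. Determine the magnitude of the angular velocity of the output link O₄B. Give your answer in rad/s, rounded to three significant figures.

0.126

ω₂ = 7.603 rad/s (from 1.21 rev/s).
Differentiating the loop-closure r₂e^{iθ₂}+r₃e^{iθ₃}=r₁+r₄e^{iθ₄} gives r₂ω₂e^{iθ₂}+r₃ω₃e^{iθ₃}=r₄ω₄e^{iθ₄}.
Eliminating the other unknown: ω₄ = r₂ω₂ sin(θ₂−θ₃) / [r₄ sin(θ₄−θ₃)].
Numerator sine = -0.02967; denominator sine = -0.76604.
Result = 0.0875·7.603·(-0.02967) / (0.2038·(-0.76604)) = +0.12641 rad/s; magnitude 0.12641 rad/s.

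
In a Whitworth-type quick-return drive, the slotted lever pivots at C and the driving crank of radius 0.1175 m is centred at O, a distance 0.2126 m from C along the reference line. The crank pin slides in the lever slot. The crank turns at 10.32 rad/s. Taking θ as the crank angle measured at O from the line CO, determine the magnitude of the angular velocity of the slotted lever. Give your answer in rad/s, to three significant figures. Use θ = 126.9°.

ω = 10.32 rad/s
Crank pin A relative to C: A = (d + r cosθ, r sinθ); lever angle φ = atan2(r sinθ, d + r cosθ).
Differentiating tanφ: φ̇ = rω(d cosθ + r)/(d² + r² + 2dr cosθ).
d² + r² + 2dr cosθ = |CA|² = 0.0290074 m²;  d cosθ + r = -0.010149 m.
|ω_lever| = |0.1175·10.32·-0.010149| / 0.0290074 = 0.42427 rad/s.

0.424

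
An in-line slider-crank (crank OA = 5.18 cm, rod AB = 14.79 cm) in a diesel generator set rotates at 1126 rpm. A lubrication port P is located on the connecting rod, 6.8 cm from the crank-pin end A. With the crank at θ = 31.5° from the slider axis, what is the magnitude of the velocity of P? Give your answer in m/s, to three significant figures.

4.60

ω = 117.9 rad/s.  Crank-pin speed |V_A| = rω = 6.108 m/s, perpendicular to OA.
Rod angle: sinφ = −(r/L) sinθ ⇒ φ = -10.544°; ω_rod = −rω cosθ/√(L²−r²sin²θ) = -35.817 rad/s.
V_P = V_A + ω_rod × AP, with AP = 0.068 m along the rod.
Components: V_Px = −rω sinθ − a·ω_rod·sinφ = -3.6371 m/s;  V_Py = rω cosθ + a·ω_rod·cosφ = +2.8135 m/s.
|V_P| = √(V_Px² + V_Py²) = 4.5983 m/s.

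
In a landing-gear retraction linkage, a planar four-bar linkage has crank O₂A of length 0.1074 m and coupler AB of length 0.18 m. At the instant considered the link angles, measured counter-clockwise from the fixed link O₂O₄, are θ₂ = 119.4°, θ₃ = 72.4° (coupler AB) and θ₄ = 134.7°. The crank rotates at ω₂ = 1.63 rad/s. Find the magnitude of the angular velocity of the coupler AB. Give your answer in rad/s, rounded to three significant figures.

ω₂ = 1.63 rad/s
Differentiating the loop-closure r₂e^{iθ₂}+r₃e^{iθ₃}=r₁+r₄e^{iθ₄} gives r₂ω₂e^{iθ₂}+r₃ω₃e^{iθ₃}=r₄ω₄e^{iθ₄}.
Eliminating the other unknown: ω₃ = r₂ω₂ sin(θ₄−θ₂) / [r₃ sin(θ₃−θ₄)].
Numerator sine = +0.26387; denominator sine = -0.88539.
Result = 0.1074·1.63·(+0.26387) / (0.18·(-0.88539)) = -0.28985 rad/s; magnitude 0.28985 rad/s.

0.290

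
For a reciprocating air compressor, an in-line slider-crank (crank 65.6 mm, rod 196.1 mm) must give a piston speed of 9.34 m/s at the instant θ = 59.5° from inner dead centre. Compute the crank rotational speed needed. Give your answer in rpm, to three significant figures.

1340

For an in-line slider-crank, |v_piston| = rω|sinθ|·[1 + r cosθ/√(L² − r² sin²θ)].
With r = 0.0656 m, L = 0.1961 m, θ = 59.5°: the bracketed kinematic factor |dx/dθ| = 0.066545 m.
ω = v/|dx/dθ| = 9.34/0.066545 = 140.36 rad/s.
N = 60ω/(2π) = 1340.3 rpm.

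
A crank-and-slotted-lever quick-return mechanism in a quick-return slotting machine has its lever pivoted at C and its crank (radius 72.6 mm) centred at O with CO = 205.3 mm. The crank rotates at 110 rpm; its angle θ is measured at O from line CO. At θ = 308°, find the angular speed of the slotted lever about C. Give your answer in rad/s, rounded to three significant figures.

ω = 11.52 rad/s (from 110 rpm).
Crank pin A relative to C: A = (d + r cosθ, r sinθ); lever angle φ = atan2(r sinθ, d + r cosθ).
Differentiating tanφ: φ̇ = rω(d cosθ + r)/(d² + r² + 2dr cosθ).
d² + r² + 2dr cosθ = |CA|² = 0.0657714 m²;  d cosθ + r = +0.199 m.
|ω_lever| = |0.0726·11.52·+0.199| / 0.0657714 = 2.5302 rad/s.

2.53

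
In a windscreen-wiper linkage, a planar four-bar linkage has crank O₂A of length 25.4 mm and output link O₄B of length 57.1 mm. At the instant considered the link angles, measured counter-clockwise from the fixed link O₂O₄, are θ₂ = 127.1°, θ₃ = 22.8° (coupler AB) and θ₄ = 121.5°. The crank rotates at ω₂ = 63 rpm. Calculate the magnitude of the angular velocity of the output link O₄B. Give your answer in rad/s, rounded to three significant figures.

ω₂ = 6.597 rad/s (from 63 rpm).
Differentiating the loop-closure r₂e^{iθ₂}+r₃e^{iθ₃}=r₁+r₄e^{iθ₄} gives r₂ω₂e^{iθ₂}+r₃ω₃e^{iθ₃}=r₄ω₄e^{iθ₄}.
Eliminating the other unknown: ω₄ = r₂ω₂ sin(θ₂−θ₃) / [r₄ sin(θ₄−θ₃)].
Numerator sine = +0.96902; denominator sine = +0.98849.
Result = 0.0254·6.597·(+0.96902) / (0.0571·(+0.98849)) = +2.8769 rad/s; magnitude 2.8769 rad/s.

2.88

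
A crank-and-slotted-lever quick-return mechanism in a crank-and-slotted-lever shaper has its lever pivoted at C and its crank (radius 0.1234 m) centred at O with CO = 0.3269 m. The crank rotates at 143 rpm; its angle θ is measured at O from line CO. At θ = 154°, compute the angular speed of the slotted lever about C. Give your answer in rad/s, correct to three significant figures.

6.35

ω = 14.97 rad/s (from 143 rpm).
Crank pin A relative to C: A = (d + r cosθ, r sinθ); lever angle φ = atan2(r sinθ, d + r cosθ).
Differentiating tanφ: φ̇ = rω(d cosθ + r)/(d² + r² + 2dr cosθ).
d² + r² + 2dr cosθ = |CA|² = 0.0495774 m²;  d cosθ + r = -0.17042 m.
|ω_lever| = |0.1234·14.97·-0.17042| / 0.0495774 = 6.3519 rad/s.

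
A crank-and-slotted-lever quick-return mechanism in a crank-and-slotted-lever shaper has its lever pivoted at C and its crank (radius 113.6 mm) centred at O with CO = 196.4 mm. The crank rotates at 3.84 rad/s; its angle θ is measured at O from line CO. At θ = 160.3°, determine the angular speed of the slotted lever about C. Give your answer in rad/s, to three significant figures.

ω = 3.84 rad/s
Crank pin A relative to C: A = (d + r cosθ, r sinθ); lever angle φ = atan2(r sinθ, d + r cosθ).
Differentiating tanφ: φ̇ = rω(d cosθ + r)/(d² + r² + 2dr cosθ).
d² + r² + 2dr cosθ = |CA|² = 0.00946755 m²;  d cosθ + r = -0.071305 m.
|ω_lever| = |0.1136·3.84·-0.071305| / 0.00946755 = 3.2854 rad/s.

3.29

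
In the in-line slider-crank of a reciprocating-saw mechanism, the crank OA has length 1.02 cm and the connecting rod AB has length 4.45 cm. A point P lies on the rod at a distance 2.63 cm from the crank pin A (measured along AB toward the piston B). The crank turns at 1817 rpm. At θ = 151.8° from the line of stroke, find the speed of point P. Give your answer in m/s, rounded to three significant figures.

ω = 190.3 rad/s.  Crank-pin speed |V_A| = rω = 1.9408 m/s, perpendicular to OA.
Rod angle: sinφ = −(r/L) sinθ ⇒ φ = -6.218°; ω_rod = −rω cosθ/√(L²−r²sin²θ) = +38.664 rad/s.
V_P = V_A + ω_rod × AP, with AP = 0.0263 m along the rod.
Components: V_Px = −rω sinθ − a·ω_rod·sinφ = -0.80699 m/s;  V_Py = rω cosθ + a·ω_rod·cosφ = -0.69955 m/s.
|V_P| = √(V_Px² + V_Py²) = 1.068 m/s.

1.07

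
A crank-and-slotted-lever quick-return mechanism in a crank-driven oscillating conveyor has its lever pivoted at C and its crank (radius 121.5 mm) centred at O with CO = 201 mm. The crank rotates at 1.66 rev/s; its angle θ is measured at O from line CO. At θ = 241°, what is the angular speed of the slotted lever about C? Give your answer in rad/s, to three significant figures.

ω = 10.43 rad/s (from 1.66 rev/s).
Crank pin A relative to C: A = (d + r cosθ, r sinθ); lever angle φ = atan2(r sinθ, d + r cosθ).
Differentiating tanφ: φ̇ = rω(d cosθ + r)/(d² + r² + 2dr cosθ).
d² + r² + 2dr cosθ = |CA|² = 0.0314837 m²;  d cosθ + r = +0.024053 m.
|ω_lever| = |0.1215·10.43·+0.024053| / 0.0314837 = 0.96817 rad/s.

0.968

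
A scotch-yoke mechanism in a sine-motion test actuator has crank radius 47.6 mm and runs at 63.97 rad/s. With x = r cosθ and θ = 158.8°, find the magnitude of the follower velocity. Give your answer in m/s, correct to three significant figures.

ω = 63.97 rad/s
x = r cosθ ⇒ ẋ = −rω sinθ.
|v| = rω|sinθ| = 0.0476·63.97·|sin 158.8°| = 1.1011 m/s.

1.10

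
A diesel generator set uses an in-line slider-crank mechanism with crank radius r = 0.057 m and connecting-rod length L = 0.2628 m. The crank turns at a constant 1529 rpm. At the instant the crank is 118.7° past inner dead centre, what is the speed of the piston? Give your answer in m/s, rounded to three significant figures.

ω = 2π·1529/60 = 160.1 rad/s
For an in-line slider-crank, x = r cosθ + √(L² − r² sin²θ), so v = −rω sinθ·[1 + r cosθ/√(L² − r² sin²θ)].
With r = 0.057 m, L = 0.2628 m, θ = 118.7°: √(L² − r² sin²θ) = 0.258 m.
v = −0.057·160.1·0.87715·[1 + 0.057·-0.48022/0.258] = -7.1561 m/s.
|v| = 7.1561 m/s.

7.16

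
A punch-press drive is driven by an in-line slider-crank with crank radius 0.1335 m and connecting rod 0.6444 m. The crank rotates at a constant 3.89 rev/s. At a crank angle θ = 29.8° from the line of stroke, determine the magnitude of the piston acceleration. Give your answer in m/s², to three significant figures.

ω = 2π·3.89 = 24.44 rad/s
x(θ) = r cosθ + √(L² − r² sin²θ); with ω constant, a = ω²·d²x/dθ².
d²x/dθ² = −r cosθ − r²(cos2θ)/√u − r⁴ sin²2θ/(4u^{3/2}),  u = L² − r² sin²θ = 0.41085 m².
Substituting r = 0.1335 m, L = 0.6444 m, θ = 29.8°: d²x/dθ² = -0.13014 m.
a = ω²·d²x/dθ² = (24.44)²·(-0.13014) = -77.745 m/s²;  |a| = 77.745 m/s².

77.7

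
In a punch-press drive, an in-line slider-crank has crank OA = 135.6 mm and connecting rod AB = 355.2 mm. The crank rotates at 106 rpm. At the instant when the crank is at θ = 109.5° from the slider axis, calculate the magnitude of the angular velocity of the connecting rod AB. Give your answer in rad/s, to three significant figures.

ω = 11.1 rad/s (converted from 106 rpm).
The rod makes angle φ with the slider axis where L sinφ = r sinθ; differentiating, L cosφ·φ̇ = r ω cosθ.
L cosφ = √(L² − r² sin²θ) = 0.3314 m.
|ω_rod| = r ω |cosθ| / √(L² − r² sin²θ) = 0.1356·11.1·0.33381/0.3314 = 1.5161 rad/s.

1.52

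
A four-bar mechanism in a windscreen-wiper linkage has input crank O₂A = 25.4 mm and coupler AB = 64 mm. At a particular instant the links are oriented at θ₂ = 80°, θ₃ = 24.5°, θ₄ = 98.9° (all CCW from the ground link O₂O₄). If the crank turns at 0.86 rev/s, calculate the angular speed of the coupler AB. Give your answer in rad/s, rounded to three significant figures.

0.721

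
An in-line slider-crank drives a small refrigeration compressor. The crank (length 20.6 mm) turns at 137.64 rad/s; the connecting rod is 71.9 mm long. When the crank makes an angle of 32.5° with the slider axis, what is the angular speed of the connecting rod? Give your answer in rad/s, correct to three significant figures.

33.7

ω = 137.6 rad/s
The rod makes angle φ with the slider axis where L sinφ = r sinθ; differentiating, L cosφ·φ̇ = r ω cosθ.
L cosφ = √(L² − r² sin²θ) = 0.071043 m.
|ω_rod| = r ω |cosθ| / √(L² − r² sin²θ) = 0.0206·137.6·0.84339/0.071043 = 33.66 rad/s.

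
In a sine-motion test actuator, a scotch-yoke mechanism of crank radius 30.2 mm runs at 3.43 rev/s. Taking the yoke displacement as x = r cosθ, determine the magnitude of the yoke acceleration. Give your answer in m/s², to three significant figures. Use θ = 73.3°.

ω = 21.55 rad/s (from 3.43 rev/s).
x = r cosθ ⇒ ẍ = −rω² cosθ (ω constant).
|a| = rω²|cosθ| = 0.0302·(21.55)²·|cos 73.3°| = 4.0307 m/s².

4.03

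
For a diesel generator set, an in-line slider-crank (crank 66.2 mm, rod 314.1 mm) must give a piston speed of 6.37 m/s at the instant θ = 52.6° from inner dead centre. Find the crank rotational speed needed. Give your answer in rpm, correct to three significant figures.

For an in-line slider-crank, |v_piston| = rω|sinθ|·[1 + r cosθ/√(L² − r² sin²θ)].
With r = 0.0662 m, L = 0.3141 m, θ = 52.6°: the bracketed kinematic factor |dx/dθ| = 0.059419 m.
ω = v/|dx/dθ| = 6.37/0.059419 = 107.21 rad/s.
N = 60ω/(2π) = 1023.7 rpm.

1020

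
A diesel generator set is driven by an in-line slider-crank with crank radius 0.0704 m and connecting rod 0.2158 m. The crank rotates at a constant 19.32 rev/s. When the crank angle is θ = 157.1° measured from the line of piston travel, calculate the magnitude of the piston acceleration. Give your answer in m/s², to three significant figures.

713

ω = 2π·19.3 = 121.4 rad/s
x(θ) = r cosθ + √(L² − r² sin²θ); with ω constant, a = ω²·d²x/dθ².
d²x/dθ² = −r cosθ − r²(cos2θ)/√u − r⁴ sin²2θ/(4u^{3/2}),  u = L² − r² sin²θ = 0.0458192 m².
Substituting r = 0.0704 m, L = 0.2158 m, θ = 157.1°: d²x/dθ² = +0.048388 m.
a = ω²·d²x/dθ² = (121.4)²·(+0.048388) = +713.03 m/s²;  |a| = 713.03 m/s².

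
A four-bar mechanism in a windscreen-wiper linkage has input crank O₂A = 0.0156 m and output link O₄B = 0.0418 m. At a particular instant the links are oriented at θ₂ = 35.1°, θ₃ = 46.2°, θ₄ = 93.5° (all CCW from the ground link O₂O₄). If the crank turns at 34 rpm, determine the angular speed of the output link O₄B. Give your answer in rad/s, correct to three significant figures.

ω₂ = 3.56 rad/s (from 34 rpm).
Differentiating the loop-closure r₂e^{iθ₂}+r₃e^{iθ₃}=r₁+r₄e^{iθ₄} gives r₂ω₂e^{iθ₂}+r₃ω₃e^{iθ₃}=r₄ω₄e^{iθ₄}.
Eliminating the other unknown: ω₄ = r₂ω₂ sin(θ₂−θ₃) / [r₄ sin(θ₄−θ₃)].
Numerator sine = -0.19252; denominator sine = +0.73491.
Result = 0.0156·3.56·(-0.19252) / (0.0418·(+0.73491)) = -0.3481 rad/s; magnitude 0.3481 rad/s.

0.348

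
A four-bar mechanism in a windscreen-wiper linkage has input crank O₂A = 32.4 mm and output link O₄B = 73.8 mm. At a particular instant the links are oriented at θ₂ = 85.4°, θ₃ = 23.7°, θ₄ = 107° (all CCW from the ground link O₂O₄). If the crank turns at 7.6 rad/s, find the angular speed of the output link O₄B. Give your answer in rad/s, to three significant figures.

ω₂ = 7.6 rad/s
Differentiating the loop-closure r₂e^{iθ₂}+r₃e^{iθ₃}=r₁+r₄e^{iθ₄} gives r₂ω₂e^{iθ₂}+r₃ω₃e^{iθ₃}=r₄ω₄e^{iθ₄}.
Eliminating the other unknown: ω₄ = r₂ω₂ sin(θ₂−θ₃) / [r₄ sin(θ₄−θ₃)].
Numerator sine = +0.88048; denominator sine = +0.99317.
Result = 0.0324·7.6·(+0.88048) / (0.0738·(+0.99317)) = +2.958 rad/s; magnitude 2.958 rad/s.

2.96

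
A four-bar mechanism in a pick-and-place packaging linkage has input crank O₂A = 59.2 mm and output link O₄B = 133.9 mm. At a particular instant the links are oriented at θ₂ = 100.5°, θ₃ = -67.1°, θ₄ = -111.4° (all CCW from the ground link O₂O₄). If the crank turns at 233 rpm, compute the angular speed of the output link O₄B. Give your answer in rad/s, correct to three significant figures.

3.32

ω₂ = 24.4 rad/s (from 233 rpm).
Differentiating the loop-closure r₂e^{iθ₂}+r₃e^{iθ₃}=r₁+r₄e^{iθ₄} gives r₂ω₂e^{iθ₂}+r₃ω₃e^{iθ₃}=r₄ω₄e^{iθ₄}.
Eliminating the other unknown: ω₄ = r₂ω₂ sin(θ₂−θ₃) / [r₄ sin(θ₄−θ₃)].
Numerator sine = +0.21474; denominator sine = -0.69842.
Result = 0.0592·24.4·(+0.21474) / (0.1339·(-0.69842)) = -3.3168 rad/s; magnitude 3.3168 rad/s.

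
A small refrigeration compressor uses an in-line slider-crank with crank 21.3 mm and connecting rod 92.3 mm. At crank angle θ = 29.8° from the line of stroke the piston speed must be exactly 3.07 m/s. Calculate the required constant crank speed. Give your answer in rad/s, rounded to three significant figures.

241

For an in-line slider-crank, |v_piston| = rω|sinθ|·[1 + r cosθ/√(L² − r² sin²θ)].
With r = 0.0213 m, L = 0.0923 m, θ = 29.8°: the bracketed kinematic factor |dx/dθ| = 0.012719 m.
ω = v/|dx/dθ| = 3.07/0.012719 = 241.36 rad/s.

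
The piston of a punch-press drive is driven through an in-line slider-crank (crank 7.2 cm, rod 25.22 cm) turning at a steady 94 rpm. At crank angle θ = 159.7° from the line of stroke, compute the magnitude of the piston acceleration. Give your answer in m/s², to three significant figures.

ω = 2π·94/60 = 9.844 rad/s
x(θ) = r cosθ + √(L² − r² sin²θ); with ω constant, a = ω²·d²x/dθ².
d²x/dθ² = −r cosθ − r²(cos2θ)/√u − r⁴ sin²2θ/(4u^{3/2}),  u = L² − r² sin²θ = 0.0629809 m².
Substituting r = 0.072 m, L = 0.2522 m, θ = 159.7°: d²x/dθ² = +0.051664 m.
a = ω²·d²x/dθ² = (9.844)²·(+0.051664) = +5.0061 m/s²;  |a| = 5.0061 m/s².

5.01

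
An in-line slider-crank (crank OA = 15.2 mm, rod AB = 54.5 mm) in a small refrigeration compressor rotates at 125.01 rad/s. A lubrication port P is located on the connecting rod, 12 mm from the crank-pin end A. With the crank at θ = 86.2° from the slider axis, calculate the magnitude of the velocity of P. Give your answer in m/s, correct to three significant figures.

1.91

ω = 125 rad/s.  Crank-pin speed |V_A| = rω = 1.9002 m/s, perpendicular to OA.
Rod angle: sinφ = −(r/L) sinθ ⇒ φ = -16.158°; ω_rod = −rω cosθ/√(L²−r²sin²θ) = -2.4057 rad/s.
V_P = V_A + ω_rod × AP, with AP = 0.012 m along the rod.
Components: V_Px = −rω sinθ − a·ω_rod·sinφ = -1.904 m/s;  V_Py = rω cosθ + a·ω_rod·cosφ = +0.098203 m/s.
|V_P| = √(V_Px² + V_Py²) = 1.9065 m/s.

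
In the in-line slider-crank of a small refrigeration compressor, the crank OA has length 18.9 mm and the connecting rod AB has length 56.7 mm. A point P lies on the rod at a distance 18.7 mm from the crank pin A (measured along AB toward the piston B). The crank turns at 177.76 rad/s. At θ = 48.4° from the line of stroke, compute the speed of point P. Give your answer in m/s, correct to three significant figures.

ω = 177.8 rad/s.  Crank-pin speed |V_A| = rω = 3.3597 m/s, perpendicular to OA.
Rod angle: sinφ = −(r/L) sinθ ⇒ φ = -14.434°; ω_rod = −rω cosθ/√(L²−r²sin²θ) = -40.622 rad/s.
V_P = V_A + ω_rod × AP, with AP = 0.0187 m along the rod.
Components: V_Px = −rω sinθ − a·ω_rod·sinφ = -2.7017 m/s;  V_Py = rω cosθ + a·ω_rod·cosφ = +1.4949 m/s.
|V_P| = √(V_Px² + V_Py²) = 3.0877 m/s.

3.09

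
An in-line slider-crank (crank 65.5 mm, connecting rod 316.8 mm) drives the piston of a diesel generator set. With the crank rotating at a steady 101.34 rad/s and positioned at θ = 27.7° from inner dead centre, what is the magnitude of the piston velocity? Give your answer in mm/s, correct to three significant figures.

ω = 101.3 rad/s
For an in-line slider-crank, x = r cosθ + √(L² − r² sin²θ), so v = −rω sinθ·[1 + r cosθ/√(L² − r² sin²θ)].
With r = 0.0655 m, L = 0.3168 m, θ = 27.7°: √(L² − r² sin²θ) = 0.31533 m.
v = −0.0655·101.3·0.46484·[1 + 0.0655·0.88539/0.31533] = -3.653 m/s.
|v| = 3.653 m/s = 3653 mm/s.

3650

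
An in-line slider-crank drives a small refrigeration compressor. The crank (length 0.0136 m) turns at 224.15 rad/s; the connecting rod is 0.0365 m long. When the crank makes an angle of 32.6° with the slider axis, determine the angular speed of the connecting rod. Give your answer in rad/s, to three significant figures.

ω = 224.2 rad/s
The rod makes angle φ with the slider axis where L sinφ = r sinθ; differentiating, L cosφ·φ̇ = r ω cosθ.
L cosφ = √(L² − r² sin²θ) = 0.035757 m.
|ω_rod| = r ω |cosθ| / √(L² − r² sin²θ) = 0.0136·224.2·0.84245/0.035757 = 71.823 rad/s.

71.8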